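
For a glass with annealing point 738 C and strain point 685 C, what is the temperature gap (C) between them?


Gap = T_anneal - T_strain:
  gap = 738 - 685 = 53 C

53 C


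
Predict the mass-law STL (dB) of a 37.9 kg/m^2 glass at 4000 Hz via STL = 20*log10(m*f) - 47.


Mass law: STL = 20 * log10(m * f) - 47
  m * f = 37.9 * 4000 = 151600
  log10(151600) = 5.1807
  STL = 20 * 5.1807 - 47 = 103.614 - 47 = 56.6 dB

56.6 dB


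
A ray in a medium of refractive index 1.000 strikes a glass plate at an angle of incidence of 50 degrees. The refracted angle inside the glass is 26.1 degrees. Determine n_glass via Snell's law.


Apply Snell's law: n1 * sin(theta1) = n2 * sin(theta2)
  n2 = n1 * sin(theta1) / sin(theta2)
  sin(50) = 0.766044
  sin(26.1) = 0.439939
  n2 = 1.000 * 0.766044 / 0.439939 = 1.7413

1.7413


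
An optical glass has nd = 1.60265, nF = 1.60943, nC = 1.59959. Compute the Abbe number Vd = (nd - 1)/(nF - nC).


Abbe number formula: Vd = (nd - 1) / (nF - nC)
  nd - 1 = 1.60265 - 1 = 0.60265
  nF - nC = 1.60943 - 1.59959 = 0.00984
  Vd = 0.60265 / 0.00984 = 61.24

61.24


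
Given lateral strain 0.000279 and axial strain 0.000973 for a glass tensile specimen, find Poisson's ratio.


Poisson's ratio: nu = lateral strain / axial strain
  nu = 0.000279 / 0.000973 = 0.2867

0.2867


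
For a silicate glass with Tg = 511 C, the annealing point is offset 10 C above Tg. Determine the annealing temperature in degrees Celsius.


The annealing temperature is Tg plus the offset:
  T_anneal = 511 + 10 = 521 C

521 C


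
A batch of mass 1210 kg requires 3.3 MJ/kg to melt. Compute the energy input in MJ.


Total energy = mass * specific energy
  E = 1210 * 3.3 = 3993 MJ

3993 MJ


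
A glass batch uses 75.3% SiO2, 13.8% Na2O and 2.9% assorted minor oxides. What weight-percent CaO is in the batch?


Pieces sum to 100%:
  CaO = 100 - (SiO2 + Na2O + others)
  CaO = 100 - (75.3 + 13.8 + 2.9) = 8.0%

8.0%


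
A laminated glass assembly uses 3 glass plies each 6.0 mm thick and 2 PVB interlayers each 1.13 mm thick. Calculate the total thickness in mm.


Total thickness = glass contribution + PVB contribution
  Glass: 3 * 6.0 = 18.0 mm
  PVB: 2 * 1.13 = 2.26 mm
  Total = 18.0 + 2.26 = 20.26 mm

20.26 mm


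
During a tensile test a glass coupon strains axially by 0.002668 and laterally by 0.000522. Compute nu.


Poisson's ratio: nu = lateral strain / axial strain
  nu = 0.000522 / 0.002668 = 0.1957

0.1957


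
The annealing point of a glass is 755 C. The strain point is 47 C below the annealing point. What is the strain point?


Strain point = annealing point - difference:
  T_strain = 755 - 47 = 708 C

708 C


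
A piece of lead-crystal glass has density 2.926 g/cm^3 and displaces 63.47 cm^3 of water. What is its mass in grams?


Rearrange rho = m / V:
  m = rho * V
  m = 2.926 * 63.47 = 185.713 g

185.713 g


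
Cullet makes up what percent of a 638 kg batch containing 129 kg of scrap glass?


Cullet ratio = (cullet mass / total batch mass) * 100
  Ratio = 129 / 638 * 100 = 20.22%

20.22%


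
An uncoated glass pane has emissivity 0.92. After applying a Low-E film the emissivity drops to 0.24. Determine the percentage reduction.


Percentage reduction = (1 - coated/uncoated) * 100
  Ratio = 0.24 / 0.92 = 0.2609
  Reduction = (1 - 0.2609) * 100 = 73.9%

73.9%


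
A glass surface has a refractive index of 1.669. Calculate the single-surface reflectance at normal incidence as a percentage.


Fresnel reflectance at normal incidence:
  R = ((n - 1)/(n + 1))^2
  (n - 1)/(n + 1) = (1.669 - 1)/(1.669 + 1) = 0.250656
  R = 0.250656^2 = 0.0628284
  R(%) = 0.0628284 * 100 = 6.283%

6.283%


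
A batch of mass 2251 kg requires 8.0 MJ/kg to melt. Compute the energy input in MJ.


Total energy = mass * specific energy
  E = 2251 * 8.0 = 18008 MJ

18008 MJ


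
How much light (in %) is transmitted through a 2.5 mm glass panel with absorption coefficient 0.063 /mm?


Beer-Lambert law: T = exp(-alpha * thickness)
  exponent = -0.063 * 2.5 = -0.1575
  T = exp(-0.1575) = 0.8543
  Percentage = 0.8543 * 100 = 85.43%

85.43%


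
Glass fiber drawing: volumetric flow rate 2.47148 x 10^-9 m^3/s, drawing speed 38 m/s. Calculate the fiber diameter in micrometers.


Cross-sectional area from continuity:
  A = Q / v = 2.47148 x 10^-9 / 38 = 6.503895 x 10^-11 m^2
Diameter from circular cross-section:
  d = sqrt(4A / pi) * 10^6 (m -> um)
  d = sqrt(4 * 6.503895 x 10^-11 / pi) * 10^6 = 9.1 um

9.1 um


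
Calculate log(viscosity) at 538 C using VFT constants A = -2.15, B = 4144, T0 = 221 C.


VFT equation: log(eta) = A + B / (T - T0)
  T - T0 = 538 - 221 = 317
  B / (T - T0) = 4144 / 317 = 13.073
  log(eta) = -2.15 + 13.073 = 10.923

10.923


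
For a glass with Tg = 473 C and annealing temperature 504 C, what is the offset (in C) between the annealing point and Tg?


Offset = T_anneal - Tg:
  offset = 504 - 473 = 31 C

31 C


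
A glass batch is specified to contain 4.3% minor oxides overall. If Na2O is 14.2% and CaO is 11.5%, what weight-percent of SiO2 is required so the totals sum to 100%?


Known pieces sum to 100%:
  SiO2 = 100 - (others + Na2O + CaO)
  SiO2 = 100 - (4.3 + 14.2 + 11.5) = 70.0%

70.0%


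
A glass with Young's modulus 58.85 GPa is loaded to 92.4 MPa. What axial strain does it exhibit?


Rearrange E = sigma / epsilon:
  epsilon = sigma / E
  E (MPa) = 58.85 * 1000 = 58850
  epsilon = 92.4 / 58850 = 0.00157

0.00157


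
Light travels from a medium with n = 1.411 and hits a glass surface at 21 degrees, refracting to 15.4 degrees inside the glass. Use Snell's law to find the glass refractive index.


Apply Snell's law: n1 * sin(theta1) = n2 * sin(theta2)
  n2 = n1 * sin(theta1) / sin(theta2)
  sin(21) = 0.358368
  sin(15.4) = 0.265556
  n2 = 1.411 * 0.358368 / 0.265556 = 1.9041

1.9041


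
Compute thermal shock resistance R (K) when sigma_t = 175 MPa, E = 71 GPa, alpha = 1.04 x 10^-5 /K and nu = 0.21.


Thermal shock resistance: R = sigma * (1 - nu) / (E * alpha)
  Numerator = 175 * (1 - 0.21) = 138.25
  Denominator = 71 * 1000 * (1.04 x 10^-5) = 0.7384
  R = 138.25 / 0.7384 = 187.2 K

187.2 K


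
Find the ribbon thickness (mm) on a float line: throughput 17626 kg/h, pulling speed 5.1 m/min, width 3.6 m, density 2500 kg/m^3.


Ribbon cross-section from mass balance:
  Volume rate = throughput / density = 17626 / 2500 = 7.0504 m^3/h
  thickness = volume rate / (speed * 60 * width), i.e.
  thickness = throughput / (60 * speed * width * density) * 1000
  thickness = 17626 / (60 * 5.1 * 3.6 * 2500) * 1000 = 6.4 mm

6.4 mm


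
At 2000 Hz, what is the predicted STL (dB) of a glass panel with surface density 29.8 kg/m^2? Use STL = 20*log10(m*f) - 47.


Mass law: STL = 20 * log10(m * f) - 47
  m * f = 29.8 * 2000 = 59600
  log10(59600) = 4.77525
  STL = 20 * 4.77525 - 47 = 95.505 - 47 = 48.5 dB

48.5 dB


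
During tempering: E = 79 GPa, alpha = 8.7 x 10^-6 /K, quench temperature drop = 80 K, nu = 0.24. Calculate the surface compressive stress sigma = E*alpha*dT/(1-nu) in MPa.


Tempering stress: sigma = E * alpha * dT / (1 - nu)
  E (MPa) = 79 * 1000 = 79000
  Numerator = 79000 * (8.7 x 10^-6) * 80 = 54.984
  Denominator = 1 - 0.24 = 0.76
  sigma = 54.984 / 0.76 = 72.3 MPa

72.3 MPa


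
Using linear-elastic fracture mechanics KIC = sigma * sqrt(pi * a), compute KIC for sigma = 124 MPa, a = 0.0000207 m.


Fracture toughness: KIC = sigma * sqrt(pi * a)
  pi * a = pi * 0.0000207 = 0.000065031
  sqrt(pi * a) = 0.008064
  KIC = 124 * 0.008064 = 1.0 MPa*sqrt(m)

1.0 MPa*sqrt(m)


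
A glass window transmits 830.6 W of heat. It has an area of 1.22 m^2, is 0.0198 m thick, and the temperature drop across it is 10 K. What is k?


Fourier's law rearranged: k = Q * t / (A * dT)
  Numerator = 830.6 * 0.0198 = 16.44588
  Denominator = 1.22 * 10 = 12.2
  k = 16.44588 / 12.2 = 1.348 W/mK

1.348 W/mK


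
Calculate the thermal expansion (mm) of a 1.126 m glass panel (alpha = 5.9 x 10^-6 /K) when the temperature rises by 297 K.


Thermal expansion formula: dL = alpha * L0 * dT
  dL = (5.9 x 10^-6) * 1.126 * 297 = 0.00197309 m
Convert to mm: 0.00197309 * 1000 = 1.9731 mm

1.9731 mm


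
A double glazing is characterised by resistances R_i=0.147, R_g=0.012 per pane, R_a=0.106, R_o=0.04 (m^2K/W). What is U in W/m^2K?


Total thermal resistance (series):
  R_total = R_in + R_glass + R_air + R_glass + R_out
  R_total = 0.147 + 0.012 + 0.106 + 0.012 + 0.04 = 0.317 m^2K/W
U-value = 1 / R_total = 1 / 0.317 = 3.155 W/m^2K

3.155 W/m^2K


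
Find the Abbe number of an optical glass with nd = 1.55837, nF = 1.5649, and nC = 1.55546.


Abbe number formula: Vd = (nd - 1) / (nF - nC)
  nd - 1 = 1.55837 - 1 = 0.55837
  nF - nC = 1.5649 - 1.55546 = 0.00944
  Vd = 0.55837 / 0.00944 = 59.15

59.15


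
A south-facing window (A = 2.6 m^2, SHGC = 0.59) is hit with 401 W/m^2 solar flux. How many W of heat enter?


Solar heat gain: Q = Area * SHGC * Irradiance
  Q = 2.6 * 0.59 * 401 = 615.1 W

615.1 W


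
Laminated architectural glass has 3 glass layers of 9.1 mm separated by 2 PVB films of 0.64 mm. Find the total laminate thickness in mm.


Total thickness = glass contribution + PVB contribution
  Glass: 3 * 9.1 = 27.3 mm
  PVB: 2 * 0.64 = 1.28 mm
  Total = 27.3 + 1.28 = 28.58 mm

28.58 mm


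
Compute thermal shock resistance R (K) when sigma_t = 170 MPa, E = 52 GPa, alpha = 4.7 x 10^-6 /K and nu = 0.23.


Thermal shock resistance: R = sigma * (1 - nu) / (E * alpha)
  Numerator = 170 * (1 - 0.23) = 130.9
  Denominator = 52 * 1000 * (4.7 x 10^-6) = 0.2444
  R = 130.9 / 0.2444 = 535.6 K

535.6 K


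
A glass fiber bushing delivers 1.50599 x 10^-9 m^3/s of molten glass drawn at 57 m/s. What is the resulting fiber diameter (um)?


Cross-sectional area from continuity:
  A = Q / v = 1.50599 x 10^-9 / 57 = 2.642088 x 10^-11 m^2
Diameter from circular cross-section:
  d = sqrt(4A / pi) * 10^6 (m -> um)
  d = sqrt(4 * 2.642088 x 10^-11 / pi) * 10^6 = 5.8 um

5.8 um


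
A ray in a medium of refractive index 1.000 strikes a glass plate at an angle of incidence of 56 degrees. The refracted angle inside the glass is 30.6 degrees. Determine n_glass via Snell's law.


Apply Snell's law: n1 * sin(theta1) = n2 * sin(theta2)
  n2 = n1 * sin(theta1) / sin(theta2)
  sin(56) = 0.829038
  sin(30.6) = 0.509041
  n2 = 1.000 * 0.829038 / 0.509041 = 1.6286

1.6286


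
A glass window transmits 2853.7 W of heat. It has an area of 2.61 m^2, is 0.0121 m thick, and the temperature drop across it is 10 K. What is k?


Fourier's law rearranged: k = Q * t / (A * dT)
  Numerator = 2853.7 * 0.0121 = 34.52977
  Denominator = 2.61 * 10 = 26.1
  k = 34.52977 / 26.1 = 1.323 W/mK

1.323 W/mK


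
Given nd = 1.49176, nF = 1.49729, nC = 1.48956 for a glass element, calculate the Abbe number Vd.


Abbe number formula: Vd = (nd - 1) / (nF - nC)
  nd - 1 = 1.49176 - 1 = 0.49176
  nF - nC = 1.49729 - 1.48956 = 0.00773
  Vd = 0.49176 / 0.00773 = 63.62

63.62


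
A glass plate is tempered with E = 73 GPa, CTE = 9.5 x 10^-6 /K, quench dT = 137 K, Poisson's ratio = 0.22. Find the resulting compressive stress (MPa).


Tempering stress: sigma = E * alpha * dT / (1 - nu)
  E (MPa) = 73 * 1000 = 73000
  Numerator = 73000 * (9.5 x 10^-6) * 137 = 95.0095
  Denominator = 1 - 0.22 = 0.78
  sigma = 95.0095 / 0.78 = 121.8 MPa

121.8 MPa


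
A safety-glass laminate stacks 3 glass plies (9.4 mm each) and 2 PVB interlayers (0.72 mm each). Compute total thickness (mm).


Total thickness = glass contribution + PVB contribution
  Glass: 3 * 9.4 = 28.2 mm
  PVB: 2 * 0.72 = 1.44 mm
  Total = 28.2 + 1.44 = 29.64 mm

29.64 mm


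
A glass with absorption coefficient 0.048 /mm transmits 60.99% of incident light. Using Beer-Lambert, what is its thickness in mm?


Rearrange T = exp(-alpha * thickness):
  thickness = -ln(T) / alpha
  T = 60.99/100 = 0.6099
  ln(T) = -0.49446
  -ln(T) = 0.49446
  thickness = 0.49446 / 0.048 = 10.3 mm

10.3 mm


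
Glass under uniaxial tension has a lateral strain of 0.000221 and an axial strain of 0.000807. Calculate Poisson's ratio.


Poisson's ratio: nu = lateral strain / axial strain
  nu = 0.000221 / 0.000807 = 0.2739

0.2739


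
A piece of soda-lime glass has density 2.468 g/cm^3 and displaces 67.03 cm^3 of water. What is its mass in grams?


Rearrange rho = m / V:
  m = rho * V
  m = 2.468 * 67.03 = 165.43 g

165.43 g


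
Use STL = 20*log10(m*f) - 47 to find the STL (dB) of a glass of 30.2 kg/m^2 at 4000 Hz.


Mass law: STL = 20 * log10(m * f) - 47
  m * f = 30.2 * 4000 = 120800
  log10(120800) = 5.08207
  STL = 20 * 5.08207 - 47 = 101.6414 - 47 = 54.6 dB

54.6 dB


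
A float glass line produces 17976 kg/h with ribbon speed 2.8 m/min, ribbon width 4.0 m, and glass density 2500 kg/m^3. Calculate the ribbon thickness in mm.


Ribbon cross-section from mass balance:
  Volume rate = throughput / density = 17976 / 2500 = 7.1904 m^3/h
  thickness = volume rate / (speed * 60 * width), i.e.
  thickness = throughput / (60 * speed * width * density) * 1000
  thickness = 17976 / (60 * 2.8 * 4.0 * 2500) * 1000 = 10.7 mm

10.7 mm


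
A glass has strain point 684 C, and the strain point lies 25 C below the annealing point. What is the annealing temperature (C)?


T_anneal = T_strain + gap:
  T_anneal = 684 + 25 = 709 C

709 C


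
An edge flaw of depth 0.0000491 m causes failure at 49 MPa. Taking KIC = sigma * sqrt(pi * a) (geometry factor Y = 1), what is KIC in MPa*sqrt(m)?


Fracture toughness: KIC = sigma * sqrt(pi * a)
  pi * a = pi * 0.0000491 = 0.000154252
  sqrt(pi * a) = 0.01242
  KIC = 49 * 0.01242 = 0.609 MPa*sqrt(m)

0.609 MPa*sqrt(m)


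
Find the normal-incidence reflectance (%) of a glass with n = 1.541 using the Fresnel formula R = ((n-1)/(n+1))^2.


Fresnel reflectance at normal incidence:
  R = ((n - 1)/(n + 1))^2
  (n - 1)/(n + 1) = (1.541 - 1)/(1.541 + 1) = 0.212908
  R = 0.212908^2 = 0.0453298
  R(%) = 0.0453298 * 100 = 4.533%

4.533%


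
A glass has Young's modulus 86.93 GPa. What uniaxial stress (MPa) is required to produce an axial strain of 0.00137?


Rearrange E = sigma / epsilon:
  sigma = E * epsilon
  E (MPa) = 86.93 * 1000 = 86930
  sigma = 86930 * 0.00137 = 119.09 MPa

119.09 MPa


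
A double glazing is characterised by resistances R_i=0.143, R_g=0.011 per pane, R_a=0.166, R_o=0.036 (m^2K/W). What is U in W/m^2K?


Total thermal resistance (series):
  R_total = R_in + R_glass + R_air + R_glass + R_out
  R_total = 0.143 + 0.011 + 0.166 + 0.011 + 0.036 = 0.367 m^2K/W
U-value = 1 / R_total = 1 / 0.367 = 2.725 W/m^2K

2.725 W/m^2K


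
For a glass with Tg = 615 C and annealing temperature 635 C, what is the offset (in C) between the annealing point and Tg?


Offset = T_anneal - Tg:
  offset = 635 - 615 = 20 C

20 C


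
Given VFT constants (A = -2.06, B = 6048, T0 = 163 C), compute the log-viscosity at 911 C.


VFT equation: log(eta) = A + B / (T - T0)
  T - T0 = 911 - 163 = 748
  B / (T - T0) = 6048 / 748 = 8.086
  log(eta) = -2.06 + 8.086 = 6.026

6.026


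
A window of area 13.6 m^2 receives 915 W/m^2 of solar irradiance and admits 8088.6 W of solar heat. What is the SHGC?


Rearrange Q = Area * SHGC * Irradiance:
  SHGC = Q / (Area * Irradiance)
  SHGC = 8088.6 / (13.6 * 915) = 0.65

0.65


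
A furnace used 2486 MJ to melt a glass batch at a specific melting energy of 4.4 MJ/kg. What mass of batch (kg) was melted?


Rearrange E = m * s for m:
  m = E / s
  m = 2486 / 4.4 = 565.0 kg

565.0 kg


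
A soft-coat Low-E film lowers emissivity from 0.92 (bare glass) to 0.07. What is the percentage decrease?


Percentage reduction = (1 - coated/uncoated) * 100
  Ratio = 0.07 / 0.92 = 0.0761
  Reduction = (1 - 0.0761) * 100 = 92.4%

92.4%


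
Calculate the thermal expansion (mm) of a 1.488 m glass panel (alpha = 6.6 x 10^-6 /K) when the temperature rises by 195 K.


Thermal expansion formula: dL = alpha * L0 * dT
  dL = (6.6 x 10^-6) * 1.488 * 195 = 0.00191506 m
Convert to mm: 0.00191506 * 1000 = 1.9151 mm

1.9151 mm


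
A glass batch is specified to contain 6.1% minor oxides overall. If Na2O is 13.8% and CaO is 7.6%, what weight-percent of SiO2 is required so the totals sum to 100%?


Known pieces sum to 100%:
  SiO2 = 100 - (others + Na2O + CaO)
  SiO2 = 100 - (6.1 + 13.8 + 7.6) = 72.5%

72.5%


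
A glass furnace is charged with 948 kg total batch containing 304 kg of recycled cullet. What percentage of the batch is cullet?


Cullet ratio = (cullet mass / total batch mass) * 100
  Ratio = 304 / 948 * 100 = 32.07%

32.07%


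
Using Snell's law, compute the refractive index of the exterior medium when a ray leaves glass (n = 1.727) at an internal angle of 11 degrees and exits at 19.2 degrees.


Apply Snell's law: n1 * sin(theta1) = n2 * sin(theta2)
  n2 = n1 * sin(theta1) / sin(theta2)
  sin(11) = 0.190809
  sin(19.2) = 0.328867
  n2 = 1.727 * 0.190809 / 0.328867 = 1.002

1.002


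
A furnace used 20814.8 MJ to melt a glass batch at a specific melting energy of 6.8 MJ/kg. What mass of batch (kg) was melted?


Rearrange E = m * s for m:
  m = E / s
  m = 20814.8 / 6.8 = 3061.0 kg

3061.0 kg


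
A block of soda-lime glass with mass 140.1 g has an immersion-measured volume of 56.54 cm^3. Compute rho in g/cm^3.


Use the definition of density:
  rho = mass / volume
  rho = 140.1 / 56.54 = 2.478 g/cm^3

2.478 g/cm^3


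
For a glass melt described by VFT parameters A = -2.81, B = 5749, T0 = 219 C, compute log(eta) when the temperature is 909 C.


VFT equation: log(eta) = A + B / (T - T0)
  T - T0 = 909 - 219 = 690
  B / (T - T0) = 5749 / 690 = 8.332
  log(eta) = -2.81 + 8.332 = 5.522

5.522


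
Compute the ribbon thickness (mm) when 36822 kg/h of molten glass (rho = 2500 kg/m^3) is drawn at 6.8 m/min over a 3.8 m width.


Ribbon cross-section from mass balance:
  Volume rate = throughput / density = 36822 / 2500 = 14.7288 m^3/h
  thickness = volume rate / (speed * 60 * width), i.e.
  thickness = throughput / (60 * speed * width * density) * 1000
  thickness = 36822 / (60 * 6.8 * 3.8 * 2500) * 1000 = 9.5 mm

9.5 mm


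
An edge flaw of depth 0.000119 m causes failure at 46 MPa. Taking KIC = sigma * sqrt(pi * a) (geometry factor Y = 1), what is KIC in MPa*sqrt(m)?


Fracture toughness: KIC = sigma * sqrt(pi * a)
  pi * a = pi * 0.000119 = 0.00037385
  sqrt(pi * a) = 0.019335
  KIC = 46 * 0.019335 = 0.889 MPa*sqrt(m)

0.889 MPa*sqrt(m)


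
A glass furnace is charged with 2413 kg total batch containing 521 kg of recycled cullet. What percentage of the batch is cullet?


Cullet ratio = (cullet mass / total batch mass) * 100
  Ratio = 521 / 2413 * 100 = 21.59%

21.59%


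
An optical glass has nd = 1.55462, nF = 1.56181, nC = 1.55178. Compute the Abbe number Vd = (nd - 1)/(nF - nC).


Abbe number formula: Vd = (nd - 1) / (nF - nC)
  nd - 1 = 1.55462 - 1 = 0.55462
  nF - nC = 1.56181 - 1.55178 = 0.01003
  Vd = 0.55462 / 0.01003 = 55.3

55.3


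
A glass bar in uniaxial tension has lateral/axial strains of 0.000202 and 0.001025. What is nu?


Poisson's ratio: nu = lateral strain / axial strain
  nu = 0.000202 / 0.001025 = 0.1971

0.1971


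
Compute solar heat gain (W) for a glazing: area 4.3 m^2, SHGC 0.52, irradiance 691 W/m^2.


Solar heat gain: Q = Area * SHGC * Irradiance
  Q = 4.3 * 0.52 * 691 = 1545.1 W

1545.1 W


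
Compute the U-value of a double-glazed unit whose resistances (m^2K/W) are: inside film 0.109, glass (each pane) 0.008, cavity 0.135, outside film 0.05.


Total thermal resistance (series):
  R_total = R_in + R_glass + R_air + R_glass + R_out
  R_total = 0.109 + 0.008 + 0.135 + 0.008 + 0.05 = 0.31 m^2K/W
U-value = 1 / R_total = 1 / 0.31 = 3.226 W/m^2K

3.226 W/m^2K


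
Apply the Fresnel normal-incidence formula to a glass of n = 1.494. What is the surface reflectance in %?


Fresnel reflectance at normal incidence:
  R = ((n - 1)/(n + 1))^2
  (n - 1)/(n + 1) = (1.494 - 1)/(1.494 + 1) = 0.198075
  R = 0.198075^2 = 0.0392337
  R(%) = 0.0392337 * 100 = 3.923%

3.923%


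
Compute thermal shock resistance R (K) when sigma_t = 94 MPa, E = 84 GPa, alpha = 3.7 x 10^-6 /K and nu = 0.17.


Thermal shock resistance: R = sigma * (1 - nu) / (E * alpha)
  Numerator = 94 * (1 - 0.17) = 78.02
  Denominator = 84 * 1000 * (3.7 x 10^-6) = 0.3108
  R = 78.02 / 0.3108 = 251.0 K

251.0 K


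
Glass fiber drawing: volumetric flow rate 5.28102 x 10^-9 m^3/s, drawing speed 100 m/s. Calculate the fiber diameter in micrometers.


Cross-sectional area from continuity:
  A = Q / v = 5.28102 x 10^-9 / 100 = 5.28102 x 10^-11 m^2
Diameter from circular cross-section:
  d = sqrt(4A / pi) * 10^6 (m -> um)
  d = sqrt(4 * 5.28102 x 10^-11 / pi) * 10^6 = 8.2 um

8.2 um


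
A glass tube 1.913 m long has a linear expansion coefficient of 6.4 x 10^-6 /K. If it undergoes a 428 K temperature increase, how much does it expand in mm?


Thermal expansion formula: dL = alpha * L0 * dT
  dL = (6.4 x 10^-6) * 1.913 * 428 = 0.00524009 m
Convert to mm: 0.00524009 * 1000 = 5.2401 mm

5.2401 mm


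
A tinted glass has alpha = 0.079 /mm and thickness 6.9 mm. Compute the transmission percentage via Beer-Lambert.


Beer-Lambert law: T = exp(-alpha * thickness)
  exponent = -0.079 * 6.9 = -0.5451
  T = exp(-0.5451) = 0.5798
  Percentage = 0.5798 * 100 = 57.98%

57.98%


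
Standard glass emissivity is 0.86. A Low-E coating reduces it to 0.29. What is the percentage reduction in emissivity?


Percentage reduction = (1 - coated/uncoated) * 100
  Ratio = 0.29 / 0.86 = 0.3372
  Reduction = (1 - 0.3372) * 100 = 66.3%

66.3%


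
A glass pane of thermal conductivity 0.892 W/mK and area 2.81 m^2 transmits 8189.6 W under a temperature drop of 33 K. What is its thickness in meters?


Fourier's law: t = k * A * dT / Q
  t = 0.892 * 2.81 * 33 / 8189.6
  t = 82.71516 / 8189.6 = 0.0101 m

0.0101 m


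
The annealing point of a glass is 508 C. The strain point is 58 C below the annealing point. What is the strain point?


Strain point = annealing point - difference:
  T_strain = 508 - 58 = 450 C

450 C


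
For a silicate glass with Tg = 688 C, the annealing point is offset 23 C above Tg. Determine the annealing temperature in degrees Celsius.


The annealing temperature is Tg plus the offset:
  T_anneal = 688 + 23 = 711 C

711 C


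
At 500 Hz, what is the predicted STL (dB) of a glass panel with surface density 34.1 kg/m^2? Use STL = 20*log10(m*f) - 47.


Mass law: STL = 20 * log10(m * f) - 47
  m * f = 34.1 * 500 = 17050
  log10(17050) = 4.23172
  STL = 20 * 4.23172 - 47 = 84.6344 - 47 = 37.6 dB

37.6 dB


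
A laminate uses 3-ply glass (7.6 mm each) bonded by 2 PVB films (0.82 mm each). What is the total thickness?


Total thickness = glass contribution + PVB contribution
  Glass: 3 * 7.6 = 22.8 mm
  PVB: 2 * 0.82 = 1.64 mm
  Total = 22.8 + 1.64 = 24.44 mm

24.44 mm


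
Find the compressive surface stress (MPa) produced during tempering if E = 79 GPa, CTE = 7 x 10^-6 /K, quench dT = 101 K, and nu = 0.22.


Tempering stress: sigma = E * alpha * dT / (1 - nu)
  E (MPa) = 79 * 1000 = 79000
  Numerator = 79000 * (7 x 10^-6) * 101 = 55.853
  Denominator = 1 - 0.22 = 0.78
  sigma = 55.853 / 0.78 = 71.6 MPa

71.6 MPa


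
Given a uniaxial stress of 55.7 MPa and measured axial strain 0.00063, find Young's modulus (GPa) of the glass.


Young's modulus: E = stress / strain
  E = 55.7 MPa / 0.00063 = 88412.7 MPa
Convert to GPa: 88412.7 / 1000 = 88.41 GPa

88.41 GPa


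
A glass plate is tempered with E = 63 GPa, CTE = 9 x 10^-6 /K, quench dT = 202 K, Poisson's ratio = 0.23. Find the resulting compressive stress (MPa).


Tempering stress: sigma = E * alpha * dT / (1 - nu)
  E (MPa) = 63 * 1000 = 63000
  Numerator = 63000 * (9 x 10^-6) * 202 = 114.534
  Denominator = 1 - 0.23 = 0.77
  sigma = 114.534 / 0.77 = 148.7 MPa

148.7 MPa


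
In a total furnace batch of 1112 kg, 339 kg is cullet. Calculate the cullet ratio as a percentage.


Cullet ratio = (cullet mass / total batch mass) * 100
  Ratio = 339 / 1112 * 100 = 30.49%

30.49%


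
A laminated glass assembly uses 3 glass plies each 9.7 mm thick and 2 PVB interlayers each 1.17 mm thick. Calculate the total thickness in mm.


Total thickness = glass contribution + PVB contribution
  Glass: 3 * 9.7 = 29.1 mm
  PVB: 2 * 1.17 = 2.34 mm
  Total = 29.1 + 2.34 = 31.44 mm

31.44 mm


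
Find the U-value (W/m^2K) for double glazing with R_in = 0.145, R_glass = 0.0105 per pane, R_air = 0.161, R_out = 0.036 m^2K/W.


Total thermal resistance (series):
  R_total = R_in + R_glass + R_air + R_glass + R_out
  R_total = 0.145 + 0.0105 + 0.161 + 0.0105 + 0.036 = 0.363 m^2K/W
U-value = 1 / R_total = 1 / 0.363 = 2.755 W/m^2K

2.755 W/m^2K


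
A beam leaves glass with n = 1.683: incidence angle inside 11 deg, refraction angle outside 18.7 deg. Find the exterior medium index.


Apply Snell's law: n1 * sin(theta1) = n2 * sin(theta2)
  n2 = n1 * sin(theta1) / sin(theta2)
  sin(11) = 0.190809
  sin(18.7) = 0.320613
  n2 = 1.683 * 0.190809 / 0.320613 = 1.0016

1.0016


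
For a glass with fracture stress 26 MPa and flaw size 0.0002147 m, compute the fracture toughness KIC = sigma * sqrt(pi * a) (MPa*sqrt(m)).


Fracture toughness: KIC = sigma * sqrt(pi * a)
  pi * a = pi * 0.0002147 = 0.0006745
  sqrt(pi * a) = 0.025971
  KIC = 26 * 0.025971 = 0.675 MPa*sqrt(m)

0.675 MPa*sqrt(m)


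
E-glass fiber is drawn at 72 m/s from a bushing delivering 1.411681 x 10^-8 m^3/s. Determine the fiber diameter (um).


Cross-sectional area from continuity:
  A = Q / v = 1.411681 x 10^-8 / 72 = 1.960668 x 10^-10 m^2
Diameter from circular cross-section:
  d = sqrt(4A / pi) * 10^6 (m -> um)
  d = sqrt(4 * 1.960668 x 10^-10 / pi) * 10^6 = 15.8 um

15.8 um


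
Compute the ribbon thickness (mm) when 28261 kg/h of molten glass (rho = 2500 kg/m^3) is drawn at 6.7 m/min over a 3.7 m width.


Ribbon cross-section from mass balance:
  Volume rate = throughput / density = 28261 / 2500 = 11.3044 m^3/h
  thickness = volume rate / (speed * 60 * width), i.e.
  thickness = throughput / (60 * speed * width * density) * 1000
  thickness = 28261 / (60 * 6.7 * 3.7 * 2500) * 1000 = 7.6 mm

7.6 mm


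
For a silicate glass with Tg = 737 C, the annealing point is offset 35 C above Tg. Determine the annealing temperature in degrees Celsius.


The annealing temperature is Tg plus the offset:
  T_anneal = 737 + 35 = 772 C

772 C


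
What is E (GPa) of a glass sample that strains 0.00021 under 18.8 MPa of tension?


Young's modulus: E = stress / strain
  E = 18.8 MPa / 0.00021 = 89523.81 MPa
Convert to GPa: 89523.81 / 1000 = 89.52 GPa

89.52 GPa


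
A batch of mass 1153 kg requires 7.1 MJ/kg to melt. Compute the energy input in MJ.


Total energy = mass * specific energy
  E = 1153 * 7.1 = 8186.3 MJ

8186.3 MJ


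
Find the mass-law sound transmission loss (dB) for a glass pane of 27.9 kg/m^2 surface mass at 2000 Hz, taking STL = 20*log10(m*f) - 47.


Mass law: STL = 20 * log10(m * f) - 47
  m * f = 27.9 * 2000 = 55800
  log10(55800) = 4.74663
  STL = 20 * 4.74663 - 47 = 94.9326 - 47 = 47.9 dB

47.9 dB


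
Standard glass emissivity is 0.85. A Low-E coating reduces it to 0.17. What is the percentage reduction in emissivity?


Percentage reduction = (1 - coated/uncoated) * 100
  Ratio = 0.17 / 0.85 = 0.2
  Reduction = (1 - 0.2) * 100 = 80.0%

80.0%


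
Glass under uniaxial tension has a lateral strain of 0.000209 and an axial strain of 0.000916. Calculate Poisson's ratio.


Poisson's ratio: nu = lateral strain / axial strain
  nu = 0.000209 / 0.000916 = 0.2282

0.2282


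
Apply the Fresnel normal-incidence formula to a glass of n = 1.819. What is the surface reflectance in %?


Fresnel reflectance at normal incidence:
  R = ((n - 1)/(n + 1))^2
  (n - 1)/(n + 1) = (1.819 - 1)/(1.819 + 1) = 0.290529
  R = 0.290529^2 = 0.0844071
  R(%) = 0.0844071 * 100 = 8.441%

8.441%


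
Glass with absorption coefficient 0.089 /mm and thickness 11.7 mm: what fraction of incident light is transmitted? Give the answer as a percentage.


Beer-Lambert law: T = exp(-alpha * thickness)
  exponent = -0.089 * 11.7 = -1.0413
  T = exp(-1.0413) = 0.353
  Percentage = 0.353 * 100 = 35.3%

35.3%


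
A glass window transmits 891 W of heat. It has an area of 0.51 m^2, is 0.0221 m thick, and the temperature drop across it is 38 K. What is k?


Fourier's law rearranged: k = Q * t / (A * dT)
  Numerator = 891 * 0.0221 = 19.6911
  Denominator = 0.51 * 38 = 19.38
  k = 19.6911 / 19.38 = 1.016 W/mK

1.016 W/mK


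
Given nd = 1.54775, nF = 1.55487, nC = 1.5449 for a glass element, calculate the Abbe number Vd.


Abbe number formula: Vd = (nd - 1) / (nF - nC)
  nd - 1 = 1.54775 - 1 = 0.54775
  nF - nC = 1.55487 - 1.5449 = 0.00997
  Vd = 0.54775 / 0.00997 = 54.94

54.94


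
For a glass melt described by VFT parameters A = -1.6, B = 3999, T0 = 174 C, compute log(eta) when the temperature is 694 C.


VFT equation: log(eta) = A + B / (T - T0)
  T - T0 = 694 - 174 = 520
  B / (T - T0) = 3999 / 520 = 7.69
  log(eta) = -1.6 + 7.69 = 6.09

6.09


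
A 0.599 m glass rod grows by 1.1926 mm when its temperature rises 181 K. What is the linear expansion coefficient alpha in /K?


Rearrange dL = alpha * L0 * dT for alpha:
  alpha = dL / (L0 * dT)
  alpha = (1.1926 / 1000) / (0.599 * 181) = 0.000011 /K = 1.1 x 10^-5 /K

1.1 x 10^-5 /K


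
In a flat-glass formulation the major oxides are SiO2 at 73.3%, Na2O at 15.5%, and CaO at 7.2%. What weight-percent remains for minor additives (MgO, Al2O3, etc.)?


Sum the three major oxides:
  SiO2 + Na2O + CaO = 73.3 + 15.5 + 7.2 = 96.0%
Subtract from 100%:
  Others = 100 - 96.0 = 4.0%

4.0%


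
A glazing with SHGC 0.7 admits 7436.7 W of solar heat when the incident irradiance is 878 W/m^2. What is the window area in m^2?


Rearrange Q = Area * SHGC * Irradiance:
  Area = Q / (SHGC * Irradiance)
  Area = 7436.7 / (0.7 * 878) = 12.1 m^2

12.1 m^2


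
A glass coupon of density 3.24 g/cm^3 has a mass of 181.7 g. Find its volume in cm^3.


Rearrange rho = m / V:
  V = m / rho
  V = 181.7 / 3.24 = 56.08 cm^3

56.08 cm^3


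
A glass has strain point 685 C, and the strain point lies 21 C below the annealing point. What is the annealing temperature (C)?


T_anneal = T_strain + gap:
  T_anneal = 685 + 21 = 706 C

706 C


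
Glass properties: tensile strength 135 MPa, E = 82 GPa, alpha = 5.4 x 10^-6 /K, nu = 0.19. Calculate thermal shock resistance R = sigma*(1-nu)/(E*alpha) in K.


Thermal shock resistance: R = sigma * (1 - nu) / (E * alpha)
  Numerator = 135 * (1 - 0.19) = 109.35
  Denominator = 82 * 1000 * (5.4 x 10^-6) = 0.4428
  R = 109.35 / 0.4428 = 247.0 K

247.0 K


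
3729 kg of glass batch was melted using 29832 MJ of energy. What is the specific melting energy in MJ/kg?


Rearrange E = m * s for s:
  s = E / m
  s = 29832 / 3729 = 8.0 MJ/kg

8.0 MJ/kg


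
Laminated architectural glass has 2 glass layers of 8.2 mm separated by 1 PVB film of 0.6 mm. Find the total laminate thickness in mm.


Total thickness = glass contribution + PVB contribution
  Glass: 2 * 8.2 = 16.4 mm
  PVB: 1 * 0.6 = 0.6 mm
  Total = 16.4 + 0.6 = 17.0 mm

17.0 mm


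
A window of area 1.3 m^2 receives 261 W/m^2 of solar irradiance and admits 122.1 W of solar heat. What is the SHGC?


Rearrange Q = Area * SHGC * Irradiance:
  SHGC = Q / (Area * Irradiance)
  SHGC = 122.1 / (1.3 * 261) = 0.36

0.36


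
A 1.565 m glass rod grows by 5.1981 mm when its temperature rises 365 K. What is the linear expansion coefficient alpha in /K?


Rearrange dL = alpha * L0 * dT for alpha:
  alpha = dL / (L0 * dT)
  alpha = (5.1981 / 1000) / (1.565 * 365) = 0.0000091 /K = 9.1 x 10^-6 /K

9.1 x 10^-6 /K


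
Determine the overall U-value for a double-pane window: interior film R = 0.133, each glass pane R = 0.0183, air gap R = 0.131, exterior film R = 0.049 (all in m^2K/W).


Total thermal resistance (series):
  R_total = R_in + R_glass + R_air + R_glass + R_out
  R_total = 0.133 + 0.0183 + 0.131 + 0.0183 + 0.049 = 0.3496 m^2K/W
U-value = 1 / R_total = 1 / 0.3496 = 2.86 W/m^2K

2.86 W/m^2K


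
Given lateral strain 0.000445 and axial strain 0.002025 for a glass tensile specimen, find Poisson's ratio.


Poisson's ratio: nu = lateral strain / axial strain
  nu = 0.000445 / 0.002025 = 0.2198

0.2198


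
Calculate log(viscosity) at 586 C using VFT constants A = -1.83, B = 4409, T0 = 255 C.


VFT equation: log(eta) = A + B / (T - T0)
  T - T0 = 586 - 255 = 331
  B / (T - T0) = 4409 / 331 = 13.32
  log(eta) = -1.83 + 13.32 = 11.49

11.49


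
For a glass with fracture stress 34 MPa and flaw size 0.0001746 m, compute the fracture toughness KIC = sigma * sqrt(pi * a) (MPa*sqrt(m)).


Fracture toughness: KIC = sigma * sqrt(pi * a)
  pi * a = pi * 0.0001746 = 0.000548522
  sqrt(pi * a) = 0.023421
  KIC = 34 * 0.023421 = 0.796 MPa*sqrt(m)

0.796 MPa*sqrt(m)


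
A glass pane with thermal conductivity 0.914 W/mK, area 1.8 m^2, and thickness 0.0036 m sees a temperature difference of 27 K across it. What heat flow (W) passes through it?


Fourier's law: Q = k * A * dT / t
  Q = 0.914 * 1.8 * 27 / 0.0036
  Q = 44.4204 / 0.0036 = 12339 W

12339 W


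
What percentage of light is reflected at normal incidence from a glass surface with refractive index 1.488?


Fresnel reflectance at normal incidence:
  R = ((n - 1)/(n + 1))^2
  (n - 1)/(n + 1) = (1.488 - 1)/(1.488 + 1) = 0.196141
  R = 0.196141^2 = 0.0384713
  R(%) = 0.0384713 * 100 = 3.847%

3.847%


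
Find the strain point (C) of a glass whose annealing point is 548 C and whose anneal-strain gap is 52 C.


Strain point = annealing point - difference:
  T_strain = 548 - 52 = 496 C

496 C


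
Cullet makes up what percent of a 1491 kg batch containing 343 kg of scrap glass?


Cullet ratio = (cullet mass / total batch mass) * 100
  Ratio = 343 / 1491 * 100 = 23.0%

23.0%


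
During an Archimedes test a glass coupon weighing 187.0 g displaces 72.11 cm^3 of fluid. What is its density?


Use the definition of density:
  rho = mass / volume
  rho = 187.0 / 72.11 = 2.593 g/cm^3

2.593 g/cm^3


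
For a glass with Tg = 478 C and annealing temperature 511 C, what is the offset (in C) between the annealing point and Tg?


Offset = T_anneal - Tg:
  offset = 511 - 478 = 33 C

33 C


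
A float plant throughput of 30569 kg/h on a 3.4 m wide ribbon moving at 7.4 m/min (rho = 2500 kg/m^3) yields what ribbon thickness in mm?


Ribbon cross-section from mass balance:
  Volume rate = throughput / density = 30569 / 2500 = 12.2276 m^3/h
  thickness = volume rate / (speed * 60 * width), i.e.
  thickness = throughput / (60 * speed * width * density) * 1000
  thickness = 30569 / (60 * 7.4 * 3.4 * 2500) * 1000 = 8.1 mm

8.1 mm


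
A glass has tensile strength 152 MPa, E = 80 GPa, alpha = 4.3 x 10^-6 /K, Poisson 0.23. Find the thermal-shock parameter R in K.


Thermal shock resistance: R = sigma * (1 - nu) / (E * alpha)
  Numerator = 152 * (1 - 0.23) = 117.04
  Denominator = 80 * 1000 * (4.3 x 10^-6) = 0.344
  R = 117.04 / 0.344 = 340.2 K

340.2 K


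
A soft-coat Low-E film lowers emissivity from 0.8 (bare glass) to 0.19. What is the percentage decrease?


Percentage reduction = (1 - coated/uncoated) * 100
  Ratio = 0.19 / 0.8 = 0.2375
  Reduction = (1 - 0.2375) * 100 = 76.2%

76.2%


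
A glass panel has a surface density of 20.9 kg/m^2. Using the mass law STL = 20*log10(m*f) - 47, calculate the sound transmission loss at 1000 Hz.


Mass law: STL = 20 * log10(m * f) - 47
  m * f = 20.9 * 1000 = 20900
  log10(20900) = 4.32015
  STL = 20 * 4.32015 - 47 = 86.403 - 47 = 39.4 dB

39.4 dB


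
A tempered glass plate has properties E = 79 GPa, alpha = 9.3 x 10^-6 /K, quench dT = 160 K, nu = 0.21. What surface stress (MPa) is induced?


Tempering stress: sigma = E * alpha * dT / (1 - nu)
  E (MPa) = 79 * 1000 = 79000
  Numerator = 79000 * (9.3 x 10^-6) * 160 = 117.552
  Denominator = 1 - 0.21 = 0.79
  sigma = 117.552 / 0.79 = 148.8 MPa

148.8 MPa


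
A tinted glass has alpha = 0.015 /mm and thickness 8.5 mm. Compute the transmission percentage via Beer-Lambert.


Beer-Lambert law: T = exp(-alpha * thickness)
  exponent = -0.015 * 8.5 = -0.1275
  T = exp(-0.1275) = 0.8803
  Percentage = 0.8803 * 100 = 88.03%

88.03%


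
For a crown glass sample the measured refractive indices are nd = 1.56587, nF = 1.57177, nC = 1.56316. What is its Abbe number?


Abbe number formula: Vd = (nd - 1) / (nF - nC)
  nd - 1 = 1.56587 - 1 = 0.56587
  nF - nC = 1.57177 - 1.56316 = 0.00861
  Vd = 0.56587 / 0.00861 = 65.72

65.72


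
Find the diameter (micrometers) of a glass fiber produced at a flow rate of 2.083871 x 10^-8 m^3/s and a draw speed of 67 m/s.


Cross-sectional area from continuity:
  A = Q / v = 2.083871 x 10^-8 / 67 = 3.110255 x 10^-10 m^2
Diameter from circular cross-section:
  d = sqrt(4A / pi) * 10^6 (m -> um)
  d = sqrt(4 * 3.110255 x 10^-10 / pi) * 10^6 = 19.9 um

19.9 um


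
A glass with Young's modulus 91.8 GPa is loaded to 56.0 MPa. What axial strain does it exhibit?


Rearrange E = sigma / epsilon:
  epsilon = sigma / E
  E (MPa) = 91.8 * 1000 = 91800
  epsilon = 56.0 / 91800 = 0.00061

0.00061


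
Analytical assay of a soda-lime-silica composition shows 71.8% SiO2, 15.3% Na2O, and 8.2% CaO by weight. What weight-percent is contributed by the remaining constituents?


Sum the three major oxides:
  SiO2 + Na2O + CaO = 71.8 + 15.3 + 8.2 = 95.3%
Subtract from 100%:
  Others = 100 - 95.3 = 4.7%

4.7%


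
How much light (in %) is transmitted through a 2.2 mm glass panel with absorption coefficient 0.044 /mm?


Beer-Lambert law: T = exp(-alpha * thickness)
  exponent = -0.044 * 2.2 = -0.0968
  T = exp(-0.0968) = 0.9077
  Percentage = 0.9077 * 100 = 90.77%

90.77%


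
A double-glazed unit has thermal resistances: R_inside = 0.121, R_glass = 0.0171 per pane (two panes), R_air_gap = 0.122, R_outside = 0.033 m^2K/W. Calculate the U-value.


Total thermal resistance (series):
  R_total = R_in + R_glass + R_air + R_glass + R_out
  R_total = 0.121 + 0.0171 + 0.122 + 0.0171 + 0.033 = 0.3102 m^2K/W
U-value = 1 / R_total = 1 / 0.3102 = 3.224 W/m^2K

3.224 W/m^2K


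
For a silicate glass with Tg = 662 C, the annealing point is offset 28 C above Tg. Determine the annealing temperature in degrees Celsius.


The annealing temperature is Tg plus the offset:
  T_anneal = 662 + 28 = 690 C

690 C


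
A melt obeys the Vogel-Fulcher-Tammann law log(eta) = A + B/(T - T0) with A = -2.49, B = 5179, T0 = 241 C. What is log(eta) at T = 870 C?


VFT equation: log(eta) = A + B / (T - T0)
  T - T0 = 870 - 241 = 629
  B / (T - T0) = 5179 / 629 = 8.234
  log(eta) = -2.49 + 8.234 = 5.744

5.744


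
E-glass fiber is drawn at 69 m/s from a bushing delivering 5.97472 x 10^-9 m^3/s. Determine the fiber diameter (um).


Cross-sectional area from continuity:
  A = Q / v = 5.97472 x 10^-9 / 69 = 8.659014 x 10^-11 m^2
Diameter from circular cross-section:
  d = sqrt(4A / pi) * 10^6 (m -> um)
  d = sqrt(4 * 8.659014 x 10^-11 / pi) * 10^6 = 10.5 um

10.5 um


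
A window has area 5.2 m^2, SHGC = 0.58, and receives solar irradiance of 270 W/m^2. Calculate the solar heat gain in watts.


Solar heat gain: Q = Area * SHGC * Irradiance
  Q = 5.2 * 0.58 * 270 = 814.3 W

814.3 W


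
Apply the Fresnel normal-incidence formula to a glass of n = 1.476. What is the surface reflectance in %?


Fresnel reflectance at normal incidence:
  R = ((n - 1)/(n + 1))^2
  (n - 1)/(n + 1) = (1.476 - 1)/(1.476 + 1) = 0.192246
  R = 0.192246^2 = 0.0369585
  R(%) = 0.0369585 * 100 = 3.696%

3.696%


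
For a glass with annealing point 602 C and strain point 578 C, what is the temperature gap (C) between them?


Gap = T_anneal - T_strain:
  gap = 602 - 578 = 24 C

24 C
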